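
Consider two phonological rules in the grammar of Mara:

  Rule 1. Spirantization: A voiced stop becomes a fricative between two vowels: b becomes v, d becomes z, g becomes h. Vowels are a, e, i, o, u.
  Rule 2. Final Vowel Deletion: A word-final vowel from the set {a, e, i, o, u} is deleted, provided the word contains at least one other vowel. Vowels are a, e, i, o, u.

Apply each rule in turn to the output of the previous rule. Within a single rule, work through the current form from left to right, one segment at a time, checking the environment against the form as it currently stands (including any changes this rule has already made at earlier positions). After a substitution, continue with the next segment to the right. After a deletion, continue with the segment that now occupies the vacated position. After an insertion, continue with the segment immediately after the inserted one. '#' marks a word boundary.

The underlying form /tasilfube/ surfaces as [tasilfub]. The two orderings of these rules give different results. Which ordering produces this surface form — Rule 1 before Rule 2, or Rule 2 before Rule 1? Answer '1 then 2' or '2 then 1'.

2 then 1

Order 1 then 2:
  1 Spirantization: [tasilfube] → [tasilfuve]
  2 Final Vowel Deletion: [tasilfuve] → [tasilfuv]
  result: [tasilfuv]
Order 2 then 1:
  2 Final Vowel Deletion: [tasilfube] → [tasilfub]
  1 Spirantization: no change — [tasilfub]
  result: [tasilfub]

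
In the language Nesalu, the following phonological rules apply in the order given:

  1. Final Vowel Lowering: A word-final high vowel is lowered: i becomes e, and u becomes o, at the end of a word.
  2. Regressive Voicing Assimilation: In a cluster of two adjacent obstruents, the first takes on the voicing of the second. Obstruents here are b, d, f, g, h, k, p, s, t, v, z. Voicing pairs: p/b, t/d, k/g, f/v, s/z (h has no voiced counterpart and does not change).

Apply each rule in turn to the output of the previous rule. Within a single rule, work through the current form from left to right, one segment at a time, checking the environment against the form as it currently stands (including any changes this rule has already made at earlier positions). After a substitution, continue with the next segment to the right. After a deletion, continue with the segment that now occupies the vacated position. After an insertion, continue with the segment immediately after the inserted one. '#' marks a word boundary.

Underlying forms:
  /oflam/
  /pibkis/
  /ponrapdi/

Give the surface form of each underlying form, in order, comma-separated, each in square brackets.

[oflam], [pipkis], [ponrabde]

/oflam/:
  1 Final Vowel Lowering: no change — [oflam]
  2 Regressive Voicing Assimilation: no change — [oflam]
/pibkis/:
  1 Final Vowel Lowering: no change — [pibkis]
  2 Regressive Voicing Assimilation: [pibkis] → [pipkis]
/ponrapdi/:
  1 Final Vowel Lowering: [ponrapdi] → [ponrapde]
  2 Regressive Voicing Assimilation: [ponrapde] → [ponrabde]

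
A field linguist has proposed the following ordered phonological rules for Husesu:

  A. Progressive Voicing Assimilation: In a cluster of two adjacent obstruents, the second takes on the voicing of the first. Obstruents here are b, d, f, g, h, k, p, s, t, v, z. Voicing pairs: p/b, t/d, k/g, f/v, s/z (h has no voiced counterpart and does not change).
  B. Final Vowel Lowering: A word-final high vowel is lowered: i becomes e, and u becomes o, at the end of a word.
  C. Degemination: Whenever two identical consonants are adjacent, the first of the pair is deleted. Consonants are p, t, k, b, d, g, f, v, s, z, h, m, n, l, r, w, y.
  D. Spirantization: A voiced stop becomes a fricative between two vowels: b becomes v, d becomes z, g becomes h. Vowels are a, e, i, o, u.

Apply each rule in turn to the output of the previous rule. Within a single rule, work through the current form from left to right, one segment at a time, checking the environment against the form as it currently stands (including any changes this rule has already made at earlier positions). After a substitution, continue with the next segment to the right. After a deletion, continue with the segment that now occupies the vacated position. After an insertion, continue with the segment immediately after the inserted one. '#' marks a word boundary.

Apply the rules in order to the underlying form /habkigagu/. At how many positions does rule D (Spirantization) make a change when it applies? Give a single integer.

A Progressive Voicing Assimilation: [habkigagu] → [habgigagu]
B Final Vowel Lowering: [habgigagu] → [habgigago]
C Degemination: no change — [habgigago]
D Spirantization: [habgigago] → [habgihaho]
Rule D changed 2 position(s).

2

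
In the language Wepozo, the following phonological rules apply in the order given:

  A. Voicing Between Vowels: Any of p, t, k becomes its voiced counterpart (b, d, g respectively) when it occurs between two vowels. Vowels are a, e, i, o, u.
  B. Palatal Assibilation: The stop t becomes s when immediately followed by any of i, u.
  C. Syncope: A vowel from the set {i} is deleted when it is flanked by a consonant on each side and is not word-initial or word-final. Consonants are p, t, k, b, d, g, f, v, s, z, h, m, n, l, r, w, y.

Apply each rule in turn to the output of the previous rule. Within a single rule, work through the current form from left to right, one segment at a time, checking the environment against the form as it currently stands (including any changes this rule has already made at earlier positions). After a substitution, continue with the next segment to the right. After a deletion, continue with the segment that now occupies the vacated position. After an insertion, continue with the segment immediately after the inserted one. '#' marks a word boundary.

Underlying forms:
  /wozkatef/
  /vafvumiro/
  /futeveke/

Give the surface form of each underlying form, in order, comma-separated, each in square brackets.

[wozkadef], [vafvumro], [fudevege]

/wozkatef/:
  A Voicing Between Vowels: [wozkatef] → [wozkadef]
  B Palatal Assibilation: no change — [wozkadef]
  C Syncope: no change — [wozkadef]
/vafvumiro/:
  A Voicing Between Vowels: no change — [vafvumiro]
  B Palatal Assibilation: no change — [vafvumiro]
  C Syncope: [vafvumiro] → [vafvumro]
/futeveke/:
  A Voicing Between Vowels: [futeveke] → [fudevege]
  B Palatal Assibilation: no change — [fudevege]
  C Syncope: no change — [fudevege]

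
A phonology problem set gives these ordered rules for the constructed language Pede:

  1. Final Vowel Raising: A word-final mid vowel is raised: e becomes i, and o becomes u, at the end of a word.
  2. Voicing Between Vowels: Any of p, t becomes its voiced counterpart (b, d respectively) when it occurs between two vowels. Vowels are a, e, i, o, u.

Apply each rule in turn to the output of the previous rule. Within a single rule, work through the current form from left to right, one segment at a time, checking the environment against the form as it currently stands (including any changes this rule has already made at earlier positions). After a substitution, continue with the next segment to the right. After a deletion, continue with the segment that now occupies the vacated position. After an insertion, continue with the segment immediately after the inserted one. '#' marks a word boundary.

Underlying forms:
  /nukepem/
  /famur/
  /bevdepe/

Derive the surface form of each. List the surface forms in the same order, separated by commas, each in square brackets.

[nukebem], [famur], [bevdebi]

/nukepem/:
  1 Final Vowel Raising: no change — [nukepem]
  2 Voicing Between Vowels: [nukepem] → [nukebem]
/famur/:
  1 Final Vowel Raising: no change — [famur]
  2 Voicing Between Vowels: no change — [famur]
/bevdepe/:
  1 Final Vowel Raising: [bevdepe] → [bevdepi]
  2 Voicing Between Vowels: [bevdepi] → [bevdebi]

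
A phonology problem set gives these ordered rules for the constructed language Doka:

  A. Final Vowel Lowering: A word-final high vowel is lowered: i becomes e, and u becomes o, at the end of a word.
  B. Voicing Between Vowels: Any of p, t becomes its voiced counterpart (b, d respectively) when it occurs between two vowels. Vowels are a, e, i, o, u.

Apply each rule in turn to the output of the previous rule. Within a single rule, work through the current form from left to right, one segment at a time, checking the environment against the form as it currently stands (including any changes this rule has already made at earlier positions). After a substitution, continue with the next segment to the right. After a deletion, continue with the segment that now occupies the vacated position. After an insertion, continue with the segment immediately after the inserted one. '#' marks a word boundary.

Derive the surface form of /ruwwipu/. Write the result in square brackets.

A Final Vowel Lowering: [ruwwipu] → [ruwwipo]
B Voicing Between Vowels: [ruwwipo] → [ruwwibo]

[ruwwibo]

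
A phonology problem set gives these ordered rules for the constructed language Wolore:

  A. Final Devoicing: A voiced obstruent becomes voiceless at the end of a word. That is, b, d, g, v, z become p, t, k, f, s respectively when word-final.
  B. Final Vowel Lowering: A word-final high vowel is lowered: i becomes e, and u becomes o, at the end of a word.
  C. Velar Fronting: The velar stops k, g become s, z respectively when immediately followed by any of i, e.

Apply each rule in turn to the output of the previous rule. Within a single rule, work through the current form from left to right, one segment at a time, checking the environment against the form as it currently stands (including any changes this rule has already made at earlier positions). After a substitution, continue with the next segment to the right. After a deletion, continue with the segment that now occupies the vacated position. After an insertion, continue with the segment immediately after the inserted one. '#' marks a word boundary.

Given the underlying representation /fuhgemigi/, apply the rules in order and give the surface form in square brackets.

A Final Devoicing: no change — [fuhgemigi]
B Final Vowel Lowering: [fuhgemigi] → [fuhgemige]
C Velar Fronting: [fuhgemige] → [fuhzemize]

[fuhzemize]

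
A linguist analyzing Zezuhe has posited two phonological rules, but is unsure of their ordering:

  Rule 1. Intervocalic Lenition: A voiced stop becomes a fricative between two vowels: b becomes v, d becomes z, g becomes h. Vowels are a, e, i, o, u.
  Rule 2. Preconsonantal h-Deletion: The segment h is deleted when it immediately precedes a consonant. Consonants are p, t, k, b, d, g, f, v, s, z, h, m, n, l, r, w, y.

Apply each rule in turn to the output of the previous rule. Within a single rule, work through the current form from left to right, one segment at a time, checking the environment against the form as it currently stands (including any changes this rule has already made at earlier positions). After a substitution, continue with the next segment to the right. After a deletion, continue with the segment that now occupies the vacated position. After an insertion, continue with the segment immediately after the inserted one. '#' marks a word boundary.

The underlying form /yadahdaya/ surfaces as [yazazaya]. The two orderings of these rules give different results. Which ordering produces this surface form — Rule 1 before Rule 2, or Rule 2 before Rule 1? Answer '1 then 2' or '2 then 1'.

Order 1 then 2:
  1 Intervocalic Lenition: [yadahdaya] → [yazahdaya]
  2 Preconsonantal h-Deletion: [yazahdaya] → [yazadaya]
  result: [yazadaya]
Order 2 then 1:
  2 Preconsonantal h-Deletion: [yadahdaya] → [yadadaya]
  1 Intervocalic Lenition: [yadadaya] → [yazazaya]
  result: [yazazaya]

2 then 1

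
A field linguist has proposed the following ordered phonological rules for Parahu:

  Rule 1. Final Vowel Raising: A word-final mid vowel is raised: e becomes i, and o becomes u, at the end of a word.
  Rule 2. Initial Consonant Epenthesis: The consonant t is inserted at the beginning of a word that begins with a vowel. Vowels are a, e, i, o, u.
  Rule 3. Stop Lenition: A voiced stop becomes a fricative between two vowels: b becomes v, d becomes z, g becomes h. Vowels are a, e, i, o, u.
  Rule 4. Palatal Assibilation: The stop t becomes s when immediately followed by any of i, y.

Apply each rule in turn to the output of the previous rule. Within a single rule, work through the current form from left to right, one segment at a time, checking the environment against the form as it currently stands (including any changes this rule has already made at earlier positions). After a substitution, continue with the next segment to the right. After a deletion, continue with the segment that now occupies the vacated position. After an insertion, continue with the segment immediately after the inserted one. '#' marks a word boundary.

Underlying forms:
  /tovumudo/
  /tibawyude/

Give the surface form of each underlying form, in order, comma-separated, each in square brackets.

/tovumudo/:
  Rule 1 Final Vowel Raising: [tovumudo] → [tovumudu]
  Rule 2 Initial Consonant Epenthesis: no change — [tovumudu]
  Rule 3 Stop Lenition: [tovumudu] → [tovumuzu]
  Rule 4 Palatal Assibilation: no change — [tovumuzu]
/tibawyude/:
  Rule 1 Final Vowel Raising: [tibawyude] → [tibawyudi]
  Rule 2 Initial Consonant Epenthesis: no change — [tibawyudi]
  Rule 3 Stop Lenition: [tibawyudi] → [tivawyuzi]
  Rule 4 Palatal Assibilation: [tivawyuzi] → [sivawyuzi]

[tovumuzu], [sivawyuzi]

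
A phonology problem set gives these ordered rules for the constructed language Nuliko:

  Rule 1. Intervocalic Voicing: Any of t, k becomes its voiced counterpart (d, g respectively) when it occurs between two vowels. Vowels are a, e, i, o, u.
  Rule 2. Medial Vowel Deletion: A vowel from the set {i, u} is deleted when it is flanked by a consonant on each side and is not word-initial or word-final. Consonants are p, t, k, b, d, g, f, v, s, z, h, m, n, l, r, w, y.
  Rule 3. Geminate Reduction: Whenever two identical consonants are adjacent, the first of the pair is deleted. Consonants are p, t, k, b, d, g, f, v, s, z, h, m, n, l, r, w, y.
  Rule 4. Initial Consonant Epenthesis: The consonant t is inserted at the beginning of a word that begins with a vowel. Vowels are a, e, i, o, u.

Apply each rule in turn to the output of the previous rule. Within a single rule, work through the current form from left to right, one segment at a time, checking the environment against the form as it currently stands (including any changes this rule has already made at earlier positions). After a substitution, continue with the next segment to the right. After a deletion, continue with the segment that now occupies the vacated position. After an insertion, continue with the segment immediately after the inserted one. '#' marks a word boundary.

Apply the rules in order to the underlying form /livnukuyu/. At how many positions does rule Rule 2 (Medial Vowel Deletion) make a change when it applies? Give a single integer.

Rule 1 Intervocalic Voicing: [livnukuyu] → [livnuguyu]
Rule 2 Medial Vowel Deletion: [livnuguyu] → [lvngyu]
Rule 3 Geminate Reduction: no change — [lvngyu]
Rule 4 Initial Consonant Epenthesis: no change — [lvngyu]
Rule Rule 2 changed 3 position(s).

3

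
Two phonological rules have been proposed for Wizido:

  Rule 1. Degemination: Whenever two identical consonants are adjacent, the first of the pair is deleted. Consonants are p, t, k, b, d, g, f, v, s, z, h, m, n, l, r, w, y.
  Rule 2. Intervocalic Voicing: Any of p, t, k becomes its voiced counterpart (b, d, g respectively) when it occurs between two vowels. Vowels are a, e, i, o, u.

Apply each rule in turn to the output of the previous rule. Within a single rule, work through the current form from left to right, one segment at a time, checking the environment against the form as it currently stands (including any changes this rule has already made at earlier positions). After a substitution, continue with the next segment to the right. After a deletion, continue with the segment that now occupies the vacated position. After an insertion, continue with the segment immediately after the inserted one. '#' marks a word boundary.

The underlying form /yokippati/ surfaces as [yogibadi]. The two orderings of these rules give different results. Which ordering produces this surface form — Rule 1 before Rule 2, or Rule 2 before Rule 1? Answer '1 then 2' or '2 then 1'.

1 then 2

Order 1 then 2:
  1 Degemination: [yokippati] → [yokipati]
  2 Intervocalic Voicing: [yokipati] → [yogibadi]
  result: [yogibadi]
Order 2 then 1:
  2 Intervocalic Voicing: [yokippati] → [yogippadi]
  1 Degemination: [yogippadi] → [yogipadi]
  result: [yogipadi]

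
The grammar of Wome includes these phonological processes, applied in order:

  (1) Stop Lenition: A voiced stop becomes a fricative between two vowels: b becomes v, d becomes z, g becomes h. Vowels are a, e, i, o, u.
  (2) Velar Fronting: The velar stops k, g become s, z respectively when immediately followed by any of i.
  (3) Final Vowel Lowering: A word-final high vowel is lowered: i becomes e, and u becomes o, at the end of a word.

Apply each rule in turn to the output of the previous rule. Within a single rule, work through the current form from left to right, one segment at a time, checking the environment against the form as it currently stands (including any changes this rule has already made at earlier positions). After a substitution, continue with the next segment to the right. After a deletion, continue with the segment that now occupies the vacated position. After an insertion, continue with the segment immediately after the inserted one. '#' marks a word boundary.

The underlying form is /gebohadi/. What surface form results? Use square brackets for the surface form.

(1) Stop Lenition: [gebohadi] → [gevohazi]
(2) Velar Fronting: no change — [gevohazi]
(3) Final Vowel Lowering: [gevohazi] → [gevohaze]

[gevohaze]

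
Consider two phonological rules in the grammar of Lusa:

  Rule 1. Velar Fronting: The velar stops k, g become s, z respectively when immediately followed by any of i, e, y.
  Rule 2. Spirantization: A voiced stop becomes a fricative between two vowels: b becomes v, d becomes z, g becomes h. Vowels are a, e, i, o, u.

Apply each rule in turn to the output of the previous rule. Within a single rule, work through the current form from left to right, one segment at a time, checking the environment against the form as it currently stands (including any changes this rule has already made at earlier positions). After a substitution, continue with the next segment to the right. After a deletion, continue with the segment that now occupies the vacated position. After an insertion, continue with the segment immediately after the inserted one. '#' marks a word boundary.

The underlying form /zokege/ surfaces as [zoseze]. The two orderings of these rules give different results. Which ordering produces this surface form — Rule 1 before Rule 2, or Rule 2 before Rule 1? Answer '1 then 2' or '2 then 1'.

Order 1 then 2:
  1 Velar Fronting: [zokege] → [zoseze]
  2 Spirantization: no change — [zoseze]
  result: [zoseze]
Order 2 then 1:
  2 Spirantization: [zokege] → [zokehe]
  1 Velar Fronting: [zokehe] → [zosehe]
  result: [zosehe]

1 then 2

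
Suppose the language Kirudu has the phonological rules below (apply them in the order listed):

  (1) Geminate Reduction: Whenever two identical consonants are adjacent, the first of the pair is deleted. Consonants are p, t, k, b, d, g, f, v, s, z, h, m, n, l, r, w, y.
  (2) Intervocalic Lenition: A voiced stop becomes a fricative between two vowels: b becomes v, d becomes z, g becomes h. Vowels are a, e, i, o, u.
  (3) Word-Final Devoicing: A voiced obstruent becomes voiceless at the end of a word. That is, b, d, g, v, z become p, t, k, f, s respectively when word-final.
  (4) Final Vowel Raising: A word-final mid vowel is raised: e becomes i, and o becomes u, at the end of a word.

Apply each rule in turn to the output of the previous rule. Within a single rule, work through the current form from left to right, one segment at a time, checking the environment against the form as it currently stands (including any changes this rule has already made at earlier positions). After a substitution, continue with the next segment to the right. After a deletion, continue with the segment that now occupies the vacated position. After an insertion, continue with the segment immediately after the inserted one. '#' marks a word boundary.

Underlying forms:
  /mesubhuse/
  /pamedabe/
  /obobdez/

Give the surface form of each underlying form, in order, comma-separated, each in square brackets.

/mesubhuse/:
  (1) Geminate Reduction: no change — [mesubhuse]
  (2) Intervocalic Lenition: no change — [mesubhuse]
  (3) Word-Final Devoicing: no change — [mesubhuse]
  (4) Final Vowel Raising: [mesubhuse] → [mesubhusi]
/pamedabe/:
  (1) Geminate Reduction: no change — [pamedabe]
  (2) Intervocalic Lenition: [pamedabe] → [pamezave]
  (3) Word-Final Devoicing: no change — [pamezave]
  (4) Final Vowel Raising: [pamezave] → [pamezavi]
/obobdez/:
  (1) Geminate Reduction: no change — [obobdez]
  (2) Intervocalic Lenition: [obobdez] → [ovobdez]
  (3) Word-Final Devoicing: [ovobdez] → [ovobdes]
  (4) Final Vowel Raising: no change — [ovobdes]

[mesubhusi], [pamezavi], [ovobdes]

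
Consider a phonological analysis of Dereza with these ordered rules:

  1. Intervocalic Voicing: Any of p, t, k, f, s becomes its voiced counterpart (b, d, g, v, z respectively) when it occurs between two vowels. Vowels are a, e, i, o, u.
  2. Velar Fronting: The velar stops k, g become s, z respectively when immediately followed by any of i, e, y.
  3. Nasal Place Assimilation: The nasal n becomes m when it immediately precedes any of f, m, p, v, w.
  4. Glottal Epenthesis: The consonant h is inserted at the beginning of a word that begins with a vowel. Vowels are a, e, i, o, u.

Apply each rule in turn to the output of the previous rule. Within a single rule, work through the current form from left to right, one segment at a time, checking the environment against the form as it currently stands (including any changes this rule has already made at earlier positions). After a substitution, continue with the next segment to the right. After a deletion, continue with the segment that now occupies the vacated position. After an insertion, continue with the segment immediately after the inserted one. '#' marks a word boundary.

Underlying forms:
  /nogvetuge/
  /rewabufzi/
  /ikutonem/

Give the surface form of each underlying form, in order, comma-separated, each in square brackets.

/nogvetuge/:
  1 Intervocalic Voicing: [nogvetuge] → [nogveduge]
  2 Velar Fronting: [nogveduge] → [nogveduze]
  3 Nasal Place Assimilation: no change — [nogveduze]
  4 Glottal Epenthesis: no change — [nogveduze]
/rewabufzi/:
  1 Intervocalic Voicing: no change — [rewabufzi]
  2 Velar Fronting: no change — [rewabufzi]
  3 Nasal Place Assimilation: no change — [rewabufzi]
  4 Glottal Epenthesis: no change — [rewabufzi]
/ikutonem/:
  1 Intervocalic Voicing: [ikutonem] → [igudonem]
  2 Velar Fronting: no change — [igudonem]
  3 Nasal Place Assimilation: no change — [igudonem]
  4 Glottal Epenthesis: [igudonem] → [higudonem]

[nogveduze], [rewabufzi], [higudonem]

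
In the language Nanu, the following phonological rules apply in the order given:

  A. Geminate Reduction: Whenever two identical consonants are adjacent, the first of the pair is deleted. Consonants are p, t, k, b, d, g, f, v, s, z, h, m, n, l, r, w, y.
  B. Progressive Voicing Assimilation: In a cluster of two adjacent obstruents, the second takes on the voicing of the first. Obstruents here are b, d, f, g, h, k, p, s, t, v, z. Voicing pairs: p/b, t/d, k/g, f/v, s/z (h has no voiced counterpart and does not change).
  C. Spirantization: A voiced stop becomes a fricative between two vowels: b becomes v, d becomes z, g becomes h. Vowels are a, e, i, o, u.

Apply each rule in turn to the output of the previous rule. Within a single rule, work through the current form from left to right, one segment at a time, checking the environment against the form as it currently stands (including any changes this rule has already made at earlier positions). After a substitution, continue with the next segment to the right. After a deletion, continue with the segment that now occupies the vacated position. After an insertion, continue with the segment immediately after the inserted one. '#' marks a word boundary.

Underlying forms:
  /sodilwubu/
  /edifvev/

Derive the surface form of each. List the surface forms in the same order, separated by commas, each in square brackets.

[sozilwuvu], [eziffev]

/sodilwubu/:
  A Geminate Reduction: no change — [sodilwubu]
  B Progressive Voicing Assimilation: no change — [sodilwubu]
  C Spirantization: [sodilwubu] → [sozilwuvu]
/edifvev/:
  A Geminate Reduction: no change — [edifvev]
  B Progressive Voicing Assimilation: [edifvev] → [ediffev]
  C Spirantization: [ediffev] → [eziffev]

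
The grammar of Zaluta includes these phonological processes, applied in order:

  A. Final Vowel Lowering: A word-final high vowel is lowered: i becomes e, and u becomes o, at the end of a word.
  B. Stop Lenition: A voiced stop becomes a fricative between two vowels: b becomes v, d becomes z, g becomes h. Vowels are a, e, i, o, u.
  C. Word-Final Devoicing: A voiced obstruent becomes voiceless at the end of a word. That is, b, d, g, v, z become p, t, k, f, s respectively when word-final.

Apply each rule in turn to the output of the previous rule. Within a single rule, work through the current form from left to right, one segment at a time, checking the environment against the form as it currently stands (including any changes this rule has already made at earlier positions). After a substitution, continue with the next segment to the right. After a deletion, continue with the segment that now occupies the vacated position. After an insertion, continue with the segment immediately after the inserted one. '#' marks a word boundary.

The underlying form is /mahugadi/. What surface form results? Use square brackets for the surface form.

A Final Vowel Lowering: [mahugadi] → [mahugade]
B Stop Lenition: [mahugade] → [mahuhaze]
C Word-Final Devoicing: no change — [mahuhaze]

[mahuhaze]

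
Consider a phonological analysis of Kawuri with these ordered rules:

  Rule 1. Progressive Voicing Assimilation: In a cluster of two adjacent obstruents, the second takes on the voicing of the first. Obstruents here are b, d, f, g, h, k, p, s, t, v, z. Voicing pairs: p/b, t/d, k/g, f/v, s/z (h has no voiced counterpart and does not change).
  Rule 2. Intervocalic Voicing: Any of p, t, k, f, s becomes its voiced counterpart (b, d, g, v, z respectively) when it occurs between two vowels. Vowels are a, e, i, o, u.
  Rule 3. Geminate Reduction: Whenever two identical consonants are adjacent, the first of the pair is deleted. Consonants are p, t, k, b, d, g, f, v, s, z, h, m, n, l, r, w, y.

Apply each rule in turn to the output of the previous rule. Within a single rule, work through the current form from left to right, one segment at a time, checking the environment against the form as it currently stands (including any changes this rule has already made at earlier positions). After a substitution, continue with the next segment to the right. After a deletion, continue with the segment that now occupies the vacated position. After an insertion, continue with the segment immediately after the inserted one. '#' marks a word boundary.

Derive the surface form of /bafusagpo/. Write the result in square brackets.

[bavuzagbo]

Rule 1 Progressive Voicing Assimilation: [bafusagpo] → [bafusagbo]
Rule 2 Intervocalic Voicing: [bafusagbo] → [bavuzagbo]
Rule 3 Geminate Reduction: no change — [bavuzagbo]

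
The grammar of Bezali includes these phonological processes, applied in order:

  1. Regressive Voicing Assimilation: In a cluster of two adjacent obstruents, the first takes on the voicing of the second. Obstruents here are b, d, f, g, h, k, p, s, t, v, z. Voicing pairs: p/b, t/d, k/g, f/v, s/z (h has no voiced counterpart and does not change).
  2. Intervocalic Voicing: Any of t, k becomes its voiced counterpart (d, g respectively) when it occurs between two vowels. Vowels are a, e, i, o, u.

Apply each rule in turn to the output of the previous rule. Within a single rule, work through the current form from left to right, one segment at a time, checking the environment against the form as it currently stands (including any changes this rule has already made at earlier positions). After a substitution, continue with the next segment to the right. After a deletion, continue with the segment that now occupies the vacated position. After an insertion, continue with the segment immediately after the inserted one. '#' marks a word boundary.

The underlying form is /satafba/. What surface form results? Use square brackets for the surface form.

[sadavba]

1 Regressive Voicing Assimilation: [satafba] → [satavba]
2 Intervocalic Voicing: [satavba] → [sadavba]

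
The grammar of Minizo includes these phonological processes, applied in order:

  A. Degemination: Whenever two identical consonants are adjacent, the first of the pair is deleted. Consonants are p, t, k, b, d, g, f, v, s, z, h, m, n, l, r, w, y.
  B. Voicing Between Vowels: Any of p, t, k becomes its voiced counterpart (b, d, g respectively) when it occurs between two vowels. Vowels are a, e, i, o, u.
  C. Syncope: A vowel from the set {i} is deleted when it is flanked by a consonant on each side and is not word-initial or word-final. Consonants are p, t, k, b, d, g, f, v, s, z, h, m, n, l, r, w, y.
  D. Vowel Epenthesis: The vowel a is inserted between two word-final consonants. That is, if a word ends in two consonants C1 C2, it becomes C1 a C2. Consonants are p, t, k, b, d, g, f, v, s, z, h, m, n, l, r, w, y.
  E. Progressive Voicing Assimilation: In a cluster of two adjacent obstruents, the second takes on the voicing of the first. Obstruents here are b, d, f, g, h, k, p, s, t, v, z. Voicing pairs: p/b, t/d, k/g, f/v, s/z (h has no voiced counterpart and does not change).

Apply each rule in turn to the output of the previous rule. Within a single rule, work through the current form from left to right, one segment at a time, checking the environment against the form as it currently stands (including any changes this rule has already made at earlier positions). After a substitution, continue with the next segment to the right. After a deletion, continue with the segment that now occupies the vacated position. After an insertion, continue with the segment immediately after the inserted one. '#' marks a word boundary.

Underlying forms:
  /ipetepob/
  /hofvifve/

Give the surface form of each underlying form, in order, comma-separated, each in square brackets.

/ipetepob/:
  A Degemination: no change — [ipetepob]
  B Voicing Between Vowels: [ipetepob] → [ibedebob]
  C Syncope: no change — [ibedebob]
  D Vowel Epenthesis: no change — [ibedebob]
  E Progressive Voicing Assimilation: no change — [ibedebob]
/hofvifve/:
  A Degemination: no change — [hofvifve]
  B Voicing Between Vowels: no change — [hofvifve]
  C Syncope: [hofvifve] → [hofvfve]
  D Vowel Epenthesis: no change — [hofvfve]
  E Progressive Voicing Assimilation: [hofvfve] → [hoffffe]

[ibedebob], [hoffffe]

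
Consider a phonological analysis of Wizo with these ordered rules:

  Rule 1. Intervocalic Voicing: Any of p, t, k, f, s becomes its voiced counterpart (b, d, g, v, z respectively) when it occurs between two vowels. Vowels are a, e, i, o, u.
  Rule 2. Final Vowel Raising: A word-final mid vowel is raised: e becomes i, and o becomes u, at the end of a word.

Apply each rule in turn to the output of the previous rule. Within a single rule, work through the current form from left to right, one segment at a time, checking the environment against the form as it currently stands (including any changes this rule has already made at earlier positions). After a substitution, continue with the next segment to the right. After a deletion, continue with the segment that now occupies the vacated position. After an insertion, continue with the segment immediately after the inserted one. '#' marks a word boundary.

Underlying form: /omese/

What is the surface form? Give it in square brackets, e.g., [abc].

[omezi]

Rule 1 Intervocalic Voicing: [omese] → [omeze]
Rule 2 Final Vowel Raising: [omeze] → [omezi]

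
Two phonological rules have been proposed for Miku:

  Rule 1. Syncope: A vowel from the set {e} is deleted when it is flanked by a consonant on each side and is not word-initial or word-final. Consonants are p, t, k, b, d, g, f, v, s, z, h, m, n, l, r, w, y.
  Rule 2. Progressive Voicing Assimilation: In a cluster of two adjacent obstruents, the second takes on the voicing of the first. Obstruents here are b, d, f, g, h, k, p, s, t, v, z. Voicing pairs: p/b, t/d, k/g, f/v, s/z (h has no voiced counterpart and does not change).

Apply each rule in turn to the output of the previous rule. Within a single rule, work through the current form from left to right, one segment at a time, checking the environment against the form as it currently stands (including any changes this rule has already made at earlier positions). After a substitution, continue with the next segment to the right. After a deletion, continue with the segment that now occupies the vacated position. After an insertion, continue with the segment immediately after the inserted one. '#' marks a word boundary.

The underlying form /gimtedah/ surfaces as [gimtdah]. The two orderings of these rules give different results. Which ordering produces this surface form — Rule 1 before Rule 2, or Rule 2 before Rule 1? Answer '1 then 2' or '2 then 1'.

Order 1 then 2:
  1 Syncope: [gimtedah] → [gimtdah]
  2 Progressive Voicing Assimilation: [gimtdah] → [gimttah]
  result: [gimttah]
Order 2 then 1:
  2 Progressive Voicing Assimilation: no change — [gimtedah]
  1 Syncope: [gimtedah] → [gimtdah]
  result: [gimtdah]

2 then 1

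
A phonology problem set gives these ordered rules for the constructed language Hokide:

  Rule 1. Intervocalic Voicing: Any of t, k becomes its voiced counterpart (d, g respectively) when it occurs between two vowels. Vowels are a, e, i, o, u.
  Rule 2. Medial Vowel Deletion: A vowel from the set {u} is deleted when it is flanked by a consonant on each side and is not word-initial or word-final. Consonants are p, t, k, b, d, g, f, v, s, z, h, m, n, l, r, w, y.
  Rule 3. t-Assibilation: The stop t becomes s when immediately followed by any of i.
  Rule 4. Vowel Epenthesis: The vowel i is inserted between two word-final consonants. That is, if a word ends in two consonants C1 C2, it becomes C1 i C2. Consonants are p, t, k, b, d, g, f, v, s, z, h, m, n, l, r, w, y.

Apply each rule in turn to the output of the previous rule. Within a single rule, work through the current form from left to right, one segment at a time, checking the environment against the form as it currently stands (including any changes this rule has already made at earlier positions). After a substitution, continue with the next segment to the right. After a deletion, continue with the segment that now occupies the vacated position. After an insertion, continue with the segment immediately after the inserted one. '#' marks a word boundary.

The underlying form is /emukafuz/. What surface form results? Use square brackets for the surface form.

Rule 1 Intervocalic Voicing: [emukafuz] → [emugafuz]
Rule 2 Medial Vowel Deletion: [emugafuz] → [emgafz]
Rule 3 t-Assibilation: no change — [emgafz]
Rule 4 Vowel Epenthesis: [emgafz] → [emgafiz]

[emgafiz]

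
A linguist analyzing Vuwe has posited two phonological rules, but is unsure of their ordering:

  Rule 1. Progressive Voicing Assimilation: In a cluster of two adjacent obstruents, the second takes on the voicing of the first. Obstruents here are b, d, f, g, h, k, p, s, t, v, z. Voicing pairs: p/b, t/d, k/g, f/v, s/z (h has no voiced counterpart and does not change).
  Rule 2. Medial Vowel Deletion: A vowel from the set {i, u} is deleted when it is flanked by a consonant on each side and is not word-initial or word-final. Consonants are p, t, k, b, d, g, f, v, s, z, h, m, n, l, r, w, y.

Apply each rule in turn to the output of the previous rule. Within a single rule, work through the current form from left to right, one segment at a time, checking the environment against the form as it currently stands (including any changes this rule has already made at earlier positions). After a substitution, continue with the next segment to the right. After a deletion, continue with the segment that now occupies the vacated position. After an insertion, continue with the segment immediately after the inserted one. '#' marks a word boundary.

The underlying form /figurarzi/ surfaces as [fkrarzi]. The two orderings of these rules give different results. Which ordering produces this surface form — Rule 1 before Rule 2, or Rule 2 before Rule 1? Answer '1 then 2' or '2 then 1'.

2 then 1

Order 1 then 2:
  1 Progressive Voicing Assimilation: no change — [figurarzi]
  2 Medial Vowel Deletion: [figurarzi] → [fgrarzi]
  result: [fgrarzi]
Order 2 then 1:
  2 Medial Vowel Deletion: [figurarzi] → [fgrarzi]
  1 Progressive Voicing Assimilation: [fgrarzi] → [fkrarzi]
  result: [fkrarzi]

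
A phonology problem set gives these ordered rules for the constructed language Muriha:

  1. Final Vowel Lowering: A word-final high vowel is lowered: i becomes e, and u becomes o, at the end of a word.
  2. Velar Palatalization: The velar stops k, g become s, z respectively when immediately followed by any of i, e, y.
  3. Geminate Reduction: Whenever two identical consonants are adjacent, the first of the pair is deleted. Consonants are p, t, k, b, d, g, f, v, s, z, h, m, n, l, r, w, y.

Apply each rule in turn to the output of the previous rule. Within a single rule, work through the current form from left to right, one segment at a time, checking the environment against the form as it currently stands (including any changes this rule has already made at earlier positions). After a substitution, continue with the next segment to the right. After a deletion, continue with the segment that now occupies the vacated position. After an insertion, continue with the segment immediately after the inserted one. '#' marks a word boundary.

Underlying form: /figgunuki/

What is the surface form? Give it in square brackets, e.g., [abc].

[figunuse]

1 Final Vowel Lowering: [figgunuki] → [figgunuke]
2 Velar Palatalization: [figgunuke] → [figgunuse]
3 Geminate Reduction: [figgunuse] → [figunuse]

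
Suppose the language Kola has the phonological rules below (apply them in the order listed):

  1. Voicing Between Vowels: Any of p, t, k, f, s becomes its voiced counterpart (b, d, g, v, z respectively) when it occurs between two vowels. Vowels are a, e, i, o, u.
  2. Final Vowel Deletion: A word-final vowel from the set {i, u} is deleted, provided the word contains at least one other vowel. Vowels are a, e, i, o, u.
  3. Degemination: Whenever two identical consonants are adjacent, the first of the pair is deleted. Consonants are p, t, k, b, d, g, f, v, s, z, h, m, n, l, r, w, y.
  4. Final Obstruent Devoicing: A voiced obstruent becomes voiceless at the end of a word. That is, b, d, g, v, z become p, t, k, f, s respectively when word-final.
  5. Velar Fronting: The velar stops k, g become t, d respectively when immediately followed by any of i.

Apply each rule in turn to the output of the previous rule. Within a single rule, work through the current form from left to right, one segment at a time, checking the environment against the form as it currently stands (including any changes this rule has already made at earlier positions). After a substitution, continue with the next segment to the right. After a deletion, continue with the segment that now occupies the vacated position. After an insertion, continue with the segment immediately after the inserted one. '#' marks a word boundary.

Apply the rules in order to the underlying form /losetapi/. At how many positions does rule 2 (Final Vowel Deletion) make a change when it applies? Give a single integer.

1 Voicing Between Vowels: [losetapi] → [lozedabi]
2 Final Vowel Deletion: [lozedabi] → [lozedab]
3 Degemination: no change — [lozedab]
4 Final Obstruent Devoicing: [lozedab] → [lozedap]
5 Velar Fronting: no change — [lozedap]
Rule 2 changed 1 position(s).

1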